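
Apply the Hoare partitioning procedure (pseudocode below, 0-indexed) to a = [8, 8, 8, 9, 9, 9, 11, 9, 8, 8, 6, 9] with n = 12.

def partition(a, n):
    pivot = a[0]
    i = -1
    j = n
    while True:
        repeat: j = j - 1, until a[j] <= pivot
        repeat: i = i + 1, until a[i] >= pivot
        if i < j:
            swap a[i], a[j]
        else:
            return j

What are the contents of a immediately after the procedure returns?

[6, 8, 8, 9, 9, 9, 11, 9, 8, 8, 8, 9]

pivot = a[0] = 8; i = -1, j = 12
j→10 (a[10]=6≤8), i→0 (a[0]=8≥8); i<j, swap → [6, 8, 8, 9, 9, 9, 11, 9, 8, 8, 8, 9]
j→9 (a[9]=8≤8), i→1 (a[1]=8≥8); i<j, swap → [6, 8, 8, 9, 9, 9, 11, 9, 8, 8, 8, 9]
j→8 (a[8]=8≤8), i→2 (a[2]=8≥8); i<j, swap → [6, 8, 8, 9, 9, 9, 11, 9, 8, 8, 8, 9]
j→2, i→3; i≥j, return j=2. a = [6, 8, 8, 9, 9, 9, 11, 9, 8, 8, 8, 9]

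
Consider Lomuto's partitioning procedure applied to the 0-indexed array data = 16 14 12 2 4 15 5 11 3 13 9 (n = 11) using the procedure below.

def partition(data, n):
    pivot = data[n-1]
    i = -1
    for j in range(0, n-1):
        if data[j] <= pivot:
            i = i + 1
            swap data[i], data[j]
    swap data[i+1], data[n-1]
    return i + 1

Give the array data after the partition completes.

2 4 5 3 9 15 12 11 16 13 14

pivot = data[10] = 9; i = -1
j=0: data[0]=16 > 9 → no swap
j=1: data[1]=14 > 9 → no swap
j=2: data[2]=12 > 9 → no swap
j=3: data[3]=2 ≤ 9 → i=0, swap data[0],data[3] → 2 14 12 16 4 15 5 11 3 13 9
j=4: data[4]=4 ≤ 9 → i=1, swap data[1],data[4] → 2 4 12 16 14 15 5 11 3 13 9
j=5: data[5]=15 > 9 → no swap
j=6: data[6]=5 ≤ 9 → i=2, swap data[2],data[6] → 2 4 5 16 14 15 12 11 3 13 9
j=7: data[7]=11 > 9 → no swap
j=8: data[8]=3 ≤ 9 → i=3, swap data[3],data[8] → 2 4 5 3 14 15 12 11 16 13 9
j=9: data[9]=13 > 9 → no swap
final swap data[4],data[10] → 2 4 5 3 9 15 12 11 16 13 14; return 4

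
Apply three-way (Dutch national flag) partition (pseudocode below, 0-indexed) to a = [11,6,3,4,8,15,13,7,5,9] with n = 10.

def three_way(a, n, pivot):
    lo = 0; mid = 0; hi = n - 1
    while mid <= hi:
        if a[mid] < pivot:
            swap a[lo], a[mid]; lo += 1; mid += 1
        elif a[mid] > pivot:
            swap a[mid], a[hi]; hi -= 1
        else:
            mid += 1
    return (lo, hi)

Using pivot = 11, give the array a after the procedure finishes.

[6,3,4,8,9,5,7,11,13,15]

lo=0 mid=0 hi=9
11=11: mid=1
6<11: swap(0,1), lo=1 mid=2 ⇒ [6,11,3,4,8,15,13,7,5,9]
3<11: swap(1,2), lo=2 mid=3 ⇒ [6,3,11,4,8,15,13,7,5,9]
4<11: swap(2,3), lo=3 mid=4 ⇒ [6,3,4,11,8,15,13,7,5,9]
8<11: swap(3,4), lo=4 mid=5 ⇒ [6,3,4,8,11,15,13,7,5,9]
15>11: swap(5,9), hi=8 ⇒ [6,3,4,8,11,9,13,7,5,15]
9<11: swap(4,5), lo=5 mid=6 ⇒ [6,3,4,8,9,11,13,7,5,15]
13>11: swap(6,8), hi=7 ⇒ [6,3,4,8,9,11,5,7,13,15]
5<11: swap(5,6), lo=6 mid=7 ⇒ [6,3,4,8,9,5,11,7,13,15]
7<11: swap(6,7), lo=7 mid=8 ⇒ [6,3,4,8,9,5,7,11,13,15]
done. lo=7 hi=7; a=[6,3,4,8,9,5,7,11,13,15]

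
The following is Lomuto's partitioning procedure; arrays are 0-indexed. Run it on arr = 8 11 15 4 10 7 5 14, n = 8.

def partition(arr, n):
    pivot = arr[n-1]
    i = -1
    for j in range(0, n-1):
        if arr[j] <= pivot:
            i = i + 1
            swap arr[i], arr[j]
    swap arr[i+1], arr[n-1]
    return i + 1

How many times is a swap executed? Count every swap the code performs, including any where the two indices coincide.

pivot = arr[7] = 14; i = -1
j=0: arr[0]=8 ≤ 14 → i=0, swap arr[0],arr[0] (no change) → 8 11 15 4 10 7 5 14
j=1: arr[1]=11 ≤ 14 → i=1, swap arr[1],arr[1] (no change) → 8 11 15 4 10 7 5 14
j=2: arr[2]=15 > 14 → no swap
j=3: arr[3]=4 ≤ 14 → i=2, swap arr[2],arr[3] → 8 11 4 15 10 7 5 14
j=4: arr[4]=10 ≤ 14 → i=3, swap arr[3],arr[4] → 8 11 4 10 15 7 5 14
j=5: arr[5]=7 ≤ 14 → i=4, swap arr[4],arr[5] → 8 11 4 10 7 15 5 14
j=6: arr[6]=5 ≤ 14 → i=5, swap arr[5],arr[6] → 8 11 4 10 7 5 15 14
final swap arr[6],arr[7] → 8 11 4 10 7 5 14 15; return 6

7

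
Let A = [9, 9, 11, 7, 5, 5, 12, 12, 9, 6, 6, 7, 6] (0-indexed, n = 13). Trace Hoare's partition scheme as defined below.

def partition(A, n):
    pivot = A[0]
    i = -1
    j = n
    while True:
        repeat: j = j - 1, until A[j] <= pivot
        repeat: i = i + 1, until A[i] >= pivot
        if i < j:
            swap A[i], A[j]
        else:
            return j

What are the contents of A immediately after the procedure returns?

[6, 7, 6, 7, 5, 5, 6, 9, 12, 12, 11, 9, 9]

pivot=9
j stops at 12 (6), i stops at 0 (9); swap ⇒ [6, 9, 11, 7, 5, 5, 12, 12, 9, 6, 6, 7, 9]
j stops at 11 (7), i stops at 1 (9); swap ⇒ [6, 7, 11, 7, 5, 5, 12, 12, 9, 6, 6, 9, 9]
j stops at 10 (6), i stops at 2 (11); swap ⇒ [6, 7, 6, 7, 5, 5, 12, 12, 9, 6, 11, 9, 9]
j stops at 9 (6), i stops at 6 (12); swap ⇒ [6, 7, 6, 7, 5, 5, 6, 12, 9, 12, 11, 9, 9]
j stops at 8 (9), i stops at 7 (12); swap ⇒ [6, 7, 6, 7, 5, 5, 6, 9, 12, 12, 11, 9, 9]
j stops at 7, i stops at 8; i≥j ⇒ return 7. A=[6, 7, 6, 7, 5, 5, 6, 9, 12, 12, 11, 9, 9]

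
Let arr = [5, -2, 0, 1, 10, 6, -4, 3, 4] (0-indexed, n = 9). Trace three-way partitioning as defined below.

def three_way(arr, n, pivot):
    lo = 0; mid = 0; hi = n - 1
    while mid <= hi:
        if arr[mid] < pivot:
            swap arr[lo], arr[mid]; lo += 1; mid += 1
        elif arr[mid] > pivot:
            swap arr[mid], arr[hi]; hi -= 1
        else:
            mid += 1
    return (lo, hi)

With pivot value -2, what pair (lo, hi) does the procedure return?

pivot = -2; lo=0, mid=0, hi=8
arr[mid]=5>-2: swap arr[0],arr[8]; hi=7 → [4, -2, 0, 1, 10, 6, -4, 3, 5]
arr[mid]=4>-2: swap arr[0],arr[7]; hi=6 → [3, -2, 0, 1, 10, 6, -4, 4, 5]
arr[mid]=3>-2: swap arr[0],arr[6]; hi=5 → [-4, -2, 0, 1, 10, 6, 3, 4, 5]
arr[mid]=-4<-2: swap arr[0],arr[0]; lo=1,mid=1 → [-4, -2, 0, 1, 10, 6, 3, 4, 5]
arr[mid]=-2=-2: mid=2
arr[mid]=0>-2: swap arr[2],arr[5]; hi=4 → [-4, -2, 6, 1, 10, 0, 3, 4, 5]
arr[mid]=6>-2: swap arr[2],arr[4]; hi=3 → [-4, -2, 10, 1, 6, 0, 3, 4, 5]
arr[mid]=10>-2: swap arr[2],arr[3]; hi=2 → [-4, -2, 1, 10, 6, 0, 3, 4, 5]
arr[mid]=1>-2: swap arr[2],arr[2]; hi=1 → [-4, -2, 1, 10, 6, 0, 3, 4, 5]
end: lo=1, hi=1; arr = [-4, -2, 1, 10, 6, 0, 3, 4, 5]

(1, 1)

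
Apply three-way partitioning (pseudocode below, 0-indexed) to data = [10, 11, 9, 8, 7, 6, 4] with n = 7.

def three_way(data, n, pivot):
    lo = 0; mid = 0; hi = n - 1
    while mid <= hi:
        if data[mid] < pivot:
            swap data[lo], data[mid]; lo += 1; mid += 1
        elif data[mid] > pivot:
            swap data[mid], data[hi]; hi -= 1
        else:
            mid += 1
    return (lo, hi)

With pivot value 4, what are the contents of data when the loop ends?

pivot = 4; lo=0, mid=0, hi=6
data[mid]=10>4: swap data[0],data[6]; hi=5 → [4, 11, 9, 8, 7, 6, 10]
data[mid]=4=4: mid=1
data[mid]=11>4: swap data[1],data[5]; hi=4 → [4, 6, 9, 8, 7, 11, 10]
data[mid]=6>4: swap data[1],data[4]; hi=3 → [4, 7, 9, 8, 6, 11, 10]
data[mid]=7>4: swap data[1],data[3]; hi=2 → [4, 8, 9, 7, 6, 11, 10]
data[mid]=8>4: swap data[1],data[2]; hi=1 → [4, 9, 8, 7, 6, 11, 10]
data[mid]=9>4: swap data[1],data[1]; hi=0 → [4, 9, 8, 7, 6, 11, 10]
end: lo=0, hi=0; data = [4, 9, 8, 7, 6, 11, 10]

[4, 9, 8, 7, 6, 11, 10]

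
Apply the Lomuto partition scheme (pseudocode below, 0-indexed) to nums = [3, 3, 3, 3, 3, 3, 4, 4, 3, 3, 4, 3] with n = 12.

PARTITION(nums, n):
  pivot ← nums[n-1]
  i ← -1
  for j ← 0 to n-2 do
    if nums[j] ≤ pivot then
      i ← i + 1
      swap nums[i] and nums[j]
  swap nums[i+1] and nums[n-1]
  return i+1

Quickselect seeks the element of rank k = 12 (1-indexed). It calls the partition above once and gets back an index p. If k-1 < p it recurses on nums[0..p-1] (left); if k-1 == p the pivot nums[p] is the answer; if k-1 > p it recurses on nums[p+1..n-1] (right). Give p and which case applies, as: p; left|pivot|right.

8; right

pivot = nums[11] = 3; i = -1
j=0: nums[0]=3 ≤ 3 → i=0, swap nums[0],nums[0] (no change) → [3, 3, 3, 3, 3, 3, 4, 4, 3, 3, 4, 3]
j=1: nums[1]=3 ≤ 3 → i=1, swap nums[1],nums[1] (no change) → [3, 3, 3, 3, 3, 3, 4, 4, 3, 3, 4, 3]
j=2: nums[2]=3 ≤ 3 → i=2, swap nums[2],nums[2] (no change) → [3, 3, 3, 3, 3, 3, 4, 4, 3, 3, 4, 3]
j=3: nums[3]=3 ≤ 3 → i=3, swap nums[3],nums[3] (no change) → [3, 3, 3, 3, 3, 3, 4, 4, 3, 3, 4, 3]
j=4: nums[4]=3 ≤ 3 → i=4, swap nums[4],nums[4] (no change) → [3, 3, 3, 3, 3, 3, 4, 4, 3, 3, 4, 3]
j=5: nums[5]=3 ≤ 3 → i=5, swap nums[5],nums[5] (no change) → [3, 3, 3, 3, 3, 3, 4, 4, 3, 3, 4, 3]
j=6: nums[6]=4 > 3 → no swap
j=7: nums[7]=4 > 3 → no swap
j=8: nums[8]=3 ≤ 3 → i=6, swap nums[6],nums[8] → [3, 3, 3, 3, 3, 3, 3, 4, 4, 3, 4, 3]
j=9: nums[9]=3 ≤ 3 → i=7, swap nums[7],nums[9] → [3, 3, 3, 3, 3, 3, 3, 3, 4, 4, 4, 3]
j=10: nums[10]=4 > 3 → no swap
final swap nums[8],nums[11] → [3, 3, 3, 3, 3, 3, 3, 3, 3, 4, 4, 4]; return 8
p = 8; k-1 = 11 > 8 ⇒ right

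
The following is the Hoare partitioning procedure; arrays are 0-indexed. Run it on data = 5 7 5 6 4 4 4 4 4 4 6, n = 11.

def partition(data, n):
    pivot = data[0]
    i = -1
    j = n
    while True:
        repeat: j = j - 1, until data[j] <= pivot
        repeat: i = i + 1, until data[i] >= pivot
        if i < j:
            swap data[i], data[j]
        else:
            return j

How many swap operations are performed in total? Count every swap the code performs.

pivot=5
j stops at 9 (4), i stops at 0 (5); swap ⇒ 4 7 5 6 4 4 4 4 4 5 6
j stops at 8 (4), i stops at 1 (7); swap ⇒ 4 4 5 6 4 4 4 4 7 5 6
j stops at 7 (4), i stops at 2 (5); swap ⇒ 4 4 4 6 4 4 4 5 7 5 6
j stops at 6 (4), i stops at 3 (6); swap ⇒ 4 4 4 4 4 4 6 5 7 5 6
j stops at 5, i stops at 6; i≥j ⇒ return 5. data=4 4 4 4 4 4 6 5 7 5 6

4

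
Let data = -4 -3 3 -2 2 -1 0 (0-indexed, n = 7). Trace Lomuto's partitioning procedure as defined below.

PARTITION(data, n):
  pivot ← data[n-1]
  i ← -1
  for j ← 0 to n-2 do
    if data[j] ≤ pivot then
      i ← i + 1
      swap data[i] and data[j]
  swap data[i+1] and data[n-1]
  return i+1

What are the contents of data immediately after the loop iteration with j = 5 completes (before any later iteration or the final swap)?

pivot=0, i=-1
j=0: -4≤0, i=0, swap(0,0) ⇒ -4 -3 3 -2 2 -1 0
j=1: -3≤0, i=1, swap(1,1) ⇒ -4 -3 3 -2 2 -1 0
j=2: 3>0, skip
j=3: -2≤0, i=2, swap(2,3) ⇒ -4 -3 -2 3 2 -1 0
j=4: 2>0, skip
j=5: -1≤0, i=3, swap(3,5) ⇒ -4 -3 -2 -1 2 3 0
(after j=5) data = -4 -3 -2 -1 2 3 0

-4 -3 -2 -1 2 3 0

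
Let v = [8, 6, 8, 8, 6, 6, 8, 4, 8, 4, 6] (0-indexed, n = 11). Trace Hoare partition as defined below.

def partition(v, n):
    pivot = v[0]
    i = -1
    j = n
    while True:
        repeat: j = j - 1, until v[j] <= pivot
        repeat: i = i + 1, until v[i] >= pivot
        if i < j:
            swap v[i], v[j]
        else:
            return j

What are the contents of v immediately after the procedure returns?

pivot = v[0] = 8; i = -1, j = 11
j→10 (v[10]=6≤8), i→0 (v[0]=8≥8); i<j, swap → [6, 6, 8, 8, 6, 6, 8, 4, 8, 4, 8]
j→9 (v[9]=4≤8), i→2 (v[2]=8≥8); i<j, swap → [6, 6, 4, 8, 6, 6, 8, 4, 8, 8, 8]
j→8 (v[8]=8≤8), i→3 (v[3]=8≥8); i<j, swap → [6, 6, 4, 8, 6, 6, 8, 4, 8, 8, 8]
j→7 (v[7]=4≤8), i→6 (v[6]=8≥8); i<j, swap → [6, 6, 4, 8, 6, 6, 4, 8, 8, 8, 8]
j→6, i→7; i≥j, return j=6. v = [6, 6, 4, 8, 6, 6, 4, 8, 8, 8, 8]

[6, 6, 4, 8, 6, 6, 4, 8, 8, 8, 8]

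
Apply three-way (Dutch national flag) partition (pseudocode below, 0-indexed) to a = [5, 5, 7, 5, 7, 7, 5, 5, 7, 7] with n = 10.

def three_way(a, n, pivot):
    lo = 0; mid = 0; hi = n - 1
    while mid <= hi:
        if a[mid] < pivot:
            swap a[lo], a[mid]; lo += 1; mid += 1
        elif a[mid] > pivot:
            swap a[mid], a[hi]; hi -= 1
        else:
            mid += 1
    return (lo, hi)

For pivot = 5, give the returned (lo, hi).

(0, 4)

lo=0 mid=0 hi=9
5=5: mid=1
5=5: mid=2
7>5: swap(2,9), hi=8 ⇒ [5, 5, 7, 5, 7, 7, 5, 5, 7, 7]
7>5: swap(2,8), hi=7 ⇒ [5, 5, 7, 5, 7, 7, 5, 5, 7, 7]
7>5: swap(2,7), hi=6 ⇒ [5, 5, 5, 5, 7, 7, 5, 7, 7, 7]
5=5: mid=3
5=5: mid=4
7>5: swap(4,6), hi=5 ⇒ [5, 5, 5, 5, 5, 7, 7, 7, 7, 7]
5=5: mid=5
7>5: swap(5,5), hi=4 ⇒ [5, 5, 5, 5, 5, 7, 7, 7, 7, 7]
done. lo=0 hi=4; a=[5, 5, 5, 5, 5, 7, 7, 7, 7, 7]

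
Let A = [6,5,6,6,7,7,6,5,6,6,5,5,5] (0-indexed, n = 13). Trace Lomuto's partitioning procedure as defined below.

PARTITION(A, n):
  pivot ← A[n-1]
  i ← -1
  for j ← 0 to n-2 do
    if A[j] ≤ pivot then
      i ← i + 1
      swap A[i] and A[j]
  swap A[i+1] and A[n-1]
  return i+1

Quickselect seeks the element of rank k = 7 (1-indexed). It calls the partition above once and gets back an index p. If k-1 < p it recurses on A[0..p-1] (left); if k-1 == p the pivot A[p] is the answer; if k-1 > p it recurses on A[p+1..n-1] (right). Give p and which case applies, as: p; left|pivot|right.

pivot = A[12] = 5; i = -1
j=0: A[0]=6 > 5 → no swap
j=1: A[1]=5 ≤ 5 → i=0, swap A[0],A[1] → [5,6,6,6,7,7,6,5,6,6,5,5,5]
j=2: A[2]=6 > 5 → no swap
j=3: A[3]=6 > 5 → no swap
j=4: A[4]=7 > 5 → no swap
j=5: A[5]=7 > 5 → no swap
j=6: A[6]=6 > 5 → no swap
j=7: A[7]=5 ≤ 5 → i=1, swap A[1],A[7] → [5,5,6,6,7,7,6,6,6,6,5,5,5]
j=8: A[8]=6 > 5 → no swap
j=9: A[9]=6 > 5 → no swap
j=10: A[10]=5 ≤ 5 → i=2, swap A[2],A[10] → [5,5,5,6,7,7,6,6,6,6,6,5,5]
j=11: A[11]=5 ≤ 5 → i=3, swap A[3],A[11] → [5,5,5,5,7,7,6,6,6,6,6,6,5]
final swap A[4],A[12] → [5,5,5,5,5,7,6,6,6,6,6,6,7]; return 4
p = 4; k-1 = 6 > 4 ⇒ right

4; right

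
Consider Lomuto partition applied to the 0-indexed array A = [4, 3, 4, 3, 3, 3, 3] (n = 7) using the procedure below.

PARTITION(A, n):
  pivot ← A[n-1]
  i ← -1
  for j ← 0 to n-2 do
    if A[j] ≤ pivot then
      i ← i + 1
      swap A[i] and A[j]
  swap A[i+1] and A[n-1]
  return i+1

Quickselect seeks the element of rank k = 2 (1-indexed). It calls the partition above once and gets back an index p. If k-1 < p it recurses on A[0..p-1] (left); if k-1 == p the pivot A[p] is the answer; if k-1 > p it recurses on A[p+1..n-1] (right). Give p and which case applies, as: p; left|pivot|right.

4; left

pivot = A[6] = 3; i = -1
j=0: A[0]=4 > 3 → no swap
j=1: A[1]=3 ≤ 3 → i=0, swap A[0],A[1] → [3, 4, 4, 3, 3, 3, 3]
j=2: A[2]=4 > 3 → no swap
j=3: A[3]=3 ≤ 3 → i=1, swap A[1],A[3] → [3, 3, 4, 4, 3, 3, 3]
j=4: A[4]=3 ≤ 3 → i=2, swap A[2],A[4] → [3, 3, 3, 4, 4, 3, 3]
j=5: A[5]=3 ≤ 3 → i=3, swap A[3],A[5] → [3, 3, 3, 3, 4, 4, 3]
final swap A[4],A[6] → [3, 3, 3, 3, 3, 4, 4]; return 4
p = 4; k-1 = 1 < 4 ⇒ left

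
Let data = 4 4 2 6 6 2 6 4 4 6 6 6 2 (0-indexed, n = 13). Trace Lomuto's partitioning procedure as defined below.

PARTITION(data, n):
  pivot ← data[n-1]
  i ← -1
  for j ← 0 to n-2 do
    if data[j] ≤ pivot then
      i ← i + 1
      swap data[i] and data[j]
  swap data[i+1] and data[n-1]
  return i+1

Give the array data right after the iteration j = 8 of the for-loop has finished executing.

2 2 4 6 6 4 6 4 4 6 6 6 2

pivot=2, i=-1
j=0: 4>2, skip
j=1: 4>2, skip
j=2: 2≤2, i=0, swap(0,2) ⇒ 2 4 4 6 6 2 6 4 4 6 6 6 2
j=3: 6>2, skip
j=4: 6>2, skip
j=5: 2≤2, i=1, swap(1,5) ⇒ 2 2 4 6 6 4 6 4 4 6 6 6 2
j=6: 6>2, skip
j=7: 4>2, skip
j=8: 4>2, skip
(after j=8) data = 2 2 4 6 6 4 6 4 4 6 6 6 2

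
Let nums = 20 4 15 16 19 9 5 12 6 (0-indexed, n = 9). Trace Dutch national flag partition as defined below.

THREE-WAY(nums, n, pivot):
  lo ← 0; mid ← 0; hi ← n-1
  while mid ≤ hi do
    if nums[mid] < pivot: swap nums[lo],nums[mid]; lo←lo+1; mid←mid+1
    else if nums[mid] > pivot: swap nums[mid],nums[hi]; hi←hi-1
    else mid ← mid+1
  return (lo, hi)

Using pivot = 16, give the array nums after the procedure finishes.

lo=0 mid=0 hi=8
20>16: swap(0,8), hi=7 ⇒ 6 4 15 16 19 9 5 12 20
6<16: swap(0,0), lo=1 mid=1 ⇒ 6 4 15 16 19 9 5 12 20
4<16: swap(1,1), lo=2 mid=2 ⇒ 6 4 15 16 19 9 5 12 20
15<16: swap(2,2), lo=3 mid=3 ⇒ 6 4 15 16 19 9 5 12 20
16=16: mid=4
19>16: swap(4,7), hi=6 ⇒ 6 4 15 16 12 9 5 19 20
12<16: swap(3,4), lo=4 mid=5 ⇒ 6 4 15 12 16 9 5 19 20
9<16: swap(4,5), lo=5 mid=6 ⇒ 6 4 15 12 9 16 5 19 20
5<16: swap(5,6), lo=6 mid=7 ⇒ 6 4 15 12 9 5 16 19 20
done. lo=6 hi=6; nums=6 4 15 12 9 5 16 19 20

6 4 15 12 9 5 16 19 20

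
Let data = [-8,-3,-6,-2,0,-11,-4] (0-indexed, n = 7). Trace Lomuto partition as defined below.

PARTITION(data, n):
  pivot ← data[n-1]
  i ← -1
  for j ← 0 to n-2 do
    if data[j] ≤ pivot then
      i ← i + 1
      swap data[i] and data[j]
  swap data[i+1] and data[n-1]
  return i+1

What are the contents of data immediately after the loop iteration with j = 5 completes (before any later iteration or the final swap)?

pivot = data[6] = -4; i = -1
j=0: data[0]=-8 ≤ -4 → i=0, swap data[0],data[0] (no change) → [-8,-3,-6,-2,0,-11,-4]
j=1: data[1]=-3 > -4 → no swap
j=2: data[2]=-6 ≤ -4 → i=1, swap data[1],data[2] → [-8,-6,-3,-2,0,-11,-4]
j=3: data[3]=-2 > -4 → no swap
j=4: data[4]=0 > -4 → no swap
j=5: data[5]=-11 ≤ -4 → i=2, swap data[2],data[5] → [-8,-6,-11,-2,0,-3,-4]
(after j=5) data = [-8,-6,-11,-2,0,-3,-4]

[-8,-6,-11,-2,0,-3,-4]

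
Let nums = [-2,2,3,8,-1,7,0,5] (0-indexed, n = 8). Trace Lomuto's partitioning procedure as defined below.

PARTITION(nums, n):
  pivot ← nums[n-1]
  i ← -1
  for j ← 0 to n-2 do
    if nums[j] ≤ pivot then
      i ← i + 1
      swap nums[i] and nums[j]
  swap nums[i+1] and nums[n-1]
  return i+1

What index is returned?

5

pivot = nums[7] = 5; i = -1
j=0: nums[0]=-2 ≤ 5 → i=0, swap nums[0],nums[0] (no change) → [-2,2,3,8,-1,7,0,5]
j=1: nums[1]=2 ≤ 5 → i=1, swap nums[1],nums[1] (no change) → [-2,2,3,8,-1,7,0,5]
j=2: nums[2]=3 ≤ 5 → i=2, swap nums[2],nums[2] (no change) → [-2,2,3,8,-1,7,0,5]
j=3: nums[3]=8 > 5 → no swap
j=4: nums[4]=-1 ≤ 5 → i=3, swap nums[3],nums[4] → [-2,2,3,-1,8,7,0,5]
j=5: nums[5]=7 > 5 → no swap
j=6: nums[6]=0 ≤ 5 → i=4, swap nums[4],nums[6] → [-2,2,3,-1,0,7,8,5]
final swap nums[5],nums[7] → [-2,2,3,-1,0,5,8,7]; return 5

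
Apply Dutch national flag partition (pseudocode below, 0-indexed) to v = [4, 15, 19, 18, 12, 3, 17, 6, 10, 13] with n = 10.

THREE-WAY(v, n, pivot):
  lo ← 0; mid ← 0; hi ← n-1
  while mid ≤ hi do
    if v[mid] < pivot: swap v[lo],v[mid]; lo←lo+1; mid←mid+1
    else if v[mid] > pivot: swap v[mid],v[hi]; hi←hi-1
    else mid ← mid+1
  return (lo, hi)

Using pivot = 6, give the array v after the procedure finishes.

[4, 3, 6, 12, 18, 17, 19, 10, 13, 15]

pivot = 6; lo=0, mid=0, hi=9
v[mid]=4<6: swap v[0],v[0]; lo=1,mid=1 → [4, 15, 19, 18, 12, 3, 17, 6, 10, 13]
v[mid]=15>6: swap v[1],v[9]; hi=8 → [4, 13, 19, 18, 12, 3, 17, 6, 10, 15]
v[mid]=13>6: swap v[1],v[8]; hi=7 → [4, 10, 19, 18, 12, 3, 17, 6, 13, 15]
v[mid]=10>6: swap v[1],v[7]; hi=6 → [4, 6, 19, 18, 12, 3, 17, 10, 13, 15]
v[mid]=6=6: mid=2
v[mid]=19>6: swap v[2],v[6]; hi=5 → [4, 6, 17, 18, 12, 3, 19, 10, 13, 15]
v[mid]=17>6: swap v[2],v[5]; hi=4 → [4, 6, 3, 18, 12, 17, 19, 10, 13, 15]
v[mid]=3<6: swap v[1],v[2]; lo=2,mid=3 → [4, 3, 6, 18, 12, 17, 19, 10, 13, 15]
v[mid]=18>6: swap v[3],v[4]; hi=3 → [4, 3, 6, 12, 18, 17, 19, 10, 13, 15]
v[mid]=12>6: swap v[3],v[3]; hi=2 → [4, 3, 6, 12, 18, 17, 19, 10, 13, 15]
end: lo=2, hi=2; v = [4, 3, 6, 12, 18, 17, 19, 10, 13, 15]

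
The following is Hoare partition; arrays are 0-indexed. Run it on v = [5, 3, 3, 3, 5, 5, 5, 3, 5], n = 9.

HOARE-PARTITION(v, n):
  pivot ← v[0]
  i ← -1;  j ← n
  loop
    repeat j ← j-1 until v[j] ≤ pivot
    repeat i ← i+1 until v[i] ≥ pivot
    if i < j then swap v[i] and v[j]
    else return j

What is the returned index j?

pivot=5
j stops at 8 (5), i stops at 0 (5); swap ⇒ [5, 3, 3, 3, 5, 5, 5, 3, 5]
j stops at 7 (3), i stops at 4 (5); swap ⇒ [5, 3, 3, 3, 3, 5, 5, 5, 5]
j stops at 6 (5), i stops at 5 (5); swap ⇒ [5, 3, 3, 3, 3, 5, 5, 5, 5]
j stops at 5, i stops at 6; i≥j ⇒ return 5. v=[5, 3, 3, 3, 3, 5, 5, 5, 5]

5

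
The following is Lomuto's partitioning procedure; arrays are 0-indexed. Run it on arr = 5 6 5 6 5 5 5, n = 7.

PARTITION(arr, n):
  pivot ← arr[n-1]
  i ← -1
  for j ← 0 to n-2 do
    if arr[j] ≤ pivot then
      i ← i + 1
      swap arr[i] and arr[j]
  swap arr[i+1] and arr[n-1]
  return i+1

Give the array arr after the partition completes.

5 5 5 5 5 6 6

pivot=5, i=-1
j=0: 5≤5, i=0, swap(0,0) ⇒ 5 6 5 6 5 5 5
j=1: 6>5, skip
j=2: 5≤5, i=1, swap(1,2) ⇒ 5 5 6 6 5 5 5
j=3: 6>5, skip
j=4: 5≤5, i=2, swap(2,4) ⇒ 5 5 5 6 6 5 5
j=5: 5≤5, i=3, swap(3,5) ⇒ 5 5 5 5 6 6 5
swap(4,6) ⇒ 5 5 5 5 5 6 6; return 4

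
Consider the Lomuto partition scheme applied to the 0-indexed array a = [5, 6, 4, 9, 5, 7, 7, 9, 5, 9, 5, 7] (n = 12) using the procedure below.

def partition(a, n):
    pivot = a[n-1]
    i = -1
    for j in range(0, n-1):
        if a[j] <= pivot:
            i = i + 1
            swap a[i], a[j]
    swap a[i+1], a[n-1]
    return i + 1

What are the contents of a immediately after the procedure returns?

pivot = a[11] = 7; i = -1
j=0: a[0]=5 ≤ 7 → i=0, swap a[0],a[0] (no change) → [5, 6, 4, 9, 5, 7, 7, 9, 5, 9, 5, 7]
j=1: a[1]=6 ≤ 7 → i=1, swap a[1],a[1] (no change) → [5, 6, 4, 9, 5, 7, 7, 9, 5, 9, 5, 7]
j=2: a[2]=4 ≤ 7 → i=2, swap a[2],a[2] (no change) → [5, 6, 4, 9, 5, 7, 7, 9, 5, 9, 5, 7]
j=3: a[3]=9 > 7 → no swap
j=4: a[4]=5 ≤ 7 → i=3, swap a[3],a[4] → [5, 6, 4, 5, 9, 7, 7, 9, 5, 9, 5, 7]
j=5: a[5]=7 ≤ 7 → i=4, swap a[4],a[5] → [5, 6, 4, 5, 7, 9, 7, 9, 5, 9, 5, 7]
j=6: a[6]=7 ≤ 7 → i=5, swap a[5],a[6] → [5, 6, 4, 5, 7, 7, 9, 9, 5, 9, 5, 7]
j=7: a[7]=9 > 7 → no swap
j=8: a[8]=5 ≤ 7 → i=6, swap a[6],a[8] → [5, 6, 4, 5, 7, 7, 5, 9, 9, 9, 5, 7]
j=9: a[9]=9 > 7 → no swap
j=10: a[10]=5 ≤ 7 → i=7, swap a[7],a[10] → [5, 6, 4, 5, 7, 7, 5, 5, 9, 9, 9, 7]
final swap a[8],a[11] → [5, 6, 4, 5, 7, 7, 5, 5, 7, 9, 9, 9]; return 8

[5, 6, 4, 5, 7, 7, 5, 5, 7, 9, 9, 9]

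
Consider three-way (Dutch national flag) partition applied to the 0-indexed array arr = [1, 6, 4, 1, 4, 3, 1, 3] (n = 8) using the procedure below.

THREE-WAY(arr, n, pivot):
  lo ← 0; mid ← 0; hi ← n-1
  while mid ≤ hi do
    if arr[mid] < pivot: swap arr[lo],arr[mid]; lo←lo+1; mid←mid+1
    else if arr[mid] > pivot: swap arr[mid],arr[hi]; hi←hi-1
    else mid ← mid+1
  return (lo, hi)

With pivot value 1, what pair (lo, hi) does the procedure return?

(0, 2)

pivot = 1; lo=0, mid=0, hi=7
arr[mid]=1=1: mid=1
arr[mid]=6>1: swap arr[1],arr[7]; hi=6 → [1, 3, 4, 1, 4, 3, 1, 6]
arr[mid]=3>1: swap arr[1],arr[6]; hi=5 → [1, 1, 4, 1, 4, 3, 3, 6]
arr[mid]=1=1: mid=2
arr[mid]=4>1: swap arr[2],arr[5]; hi=4 → [1, 1, 3, 1, 4, 4, 3, 6]
arr[mid]=3>1: swap arr[2],arr[4]; hi=3 → [1, 1, 4, 1, 3, 4, 3, 6]
arr[mid]=4>1: swap arr[2],arr[3]; hi=2 → [1, 1, 1, 4, 3, 4, 3, 6]
arr[mid]=1=1: mid=3
end: lo=0, hi=2; arr = [1, 1, 1, 4, 3, 4, 3, 6]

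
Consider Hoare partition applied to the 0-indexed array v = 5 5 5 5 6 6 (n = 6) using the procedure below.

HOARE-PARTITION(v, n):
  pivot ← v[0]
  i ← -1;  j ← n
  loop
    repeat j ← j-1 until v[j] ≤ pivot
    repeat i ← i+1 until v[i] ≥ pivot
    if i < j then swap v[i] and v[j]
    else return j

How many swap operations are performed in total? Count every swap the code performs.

2

pivot = v[0] = 5; i = -1, j = 6
j→3 (v[3]=5≤5), i→0 (v[0]=5≥5); i<j, swap → 5 5 5 5 6 6
j→2 (v[2]=5≤5), i→1 (v[1]=5≥5); i<j, swap → 5 5 5 5 6 6
j→1, i→2; i≥j, return j=1. v = 5 5 5 5 6 6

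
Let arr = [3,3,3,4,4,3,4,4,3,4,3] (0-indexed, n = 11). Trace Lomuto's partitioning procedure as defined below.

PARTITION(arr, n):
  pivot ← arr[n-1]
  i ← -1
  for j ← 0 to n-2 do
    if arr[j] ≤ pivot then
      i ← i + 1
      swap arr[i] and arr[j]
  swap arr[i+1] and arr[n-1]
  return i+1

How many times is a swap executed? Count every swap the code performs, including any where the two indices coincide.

pivot = arr[10] = 3; i = -1
j=0: arr[0]=3 ≤ 3 → i=0, swap arr[0],arr[0] (no change) → [3,3,3,4,4,3,4,4,3,4,3]
j=1: arr[1]=3 ≤ 3 → i=1, swap arr[1],arr[1] (no change) → [3,3,3,4,4,3,4,4,3,4,3]
j=2: arr[2]=3 ≤ 3 → i=2, swap arr[2],arr[2] (no change) → [3,3,3,4,4,3,4,4,3,4,3]
j=3: arr[3]=4 > 3 → no swap
j=4: arr[4]=4 > 3 → no swap
j=5: arr[5]=3 ≤ 3 → i=3, swap arr[3],arr[5] → [3,3,3,3,4,4,4,4,3,4,3]
j=6: arr[6]=4 > 3 → no swap
j=7: arr[7]=4 > 3 → no swap
j=8: arr[8]=3 ≤ 3 → i=4, swap arr[4],arr[8] → [3,3,3,3,3,4,4,4,4,4,3]
j=9: arr[9]=4 > 3 → no swap
final swap arr[5],arr[10] → [3,3,3,3,3,3,4,4,4,4,4]; return 5

6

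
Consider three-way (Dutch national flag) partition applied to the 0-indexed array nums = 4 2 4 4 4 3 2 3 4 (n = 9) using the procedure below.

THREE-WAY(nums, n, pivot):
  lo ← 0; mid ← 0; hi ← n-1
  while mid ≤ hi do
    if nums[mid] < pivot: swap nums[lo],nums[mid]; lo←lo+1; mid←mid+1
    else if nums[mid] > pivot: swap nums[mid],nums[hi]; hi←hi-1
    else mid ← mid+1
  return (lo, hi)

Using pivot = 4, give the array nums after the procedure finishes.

pivot = 4; lo=0, mid=0, hi=8
nums[mid]=4=4: mid=1
nums[mid]=2<4: swap nums[0],nums[1]; lo=1,mid=2 → 2 4 4 4 4 3 2 3 4
nums[mid]=4=4: mid=3
nums[mid]=4=4: mid=4
nums[mid]=4=4: mid=5
nums[mid]=3<4: swap nums[1],nums[5]; lo=2,mid=6 → 2 3 4 4 4 4 2 3 4
nums[mid]=2<4: swap nums[2],nums[6]; lo=3,mid=7 → 2 3 2 4 4 4 4 3 4
nums[mid]=3<4: swap nums[3],nums[7]; lo=4,mid=8 → 2 3 2 3 4 4 4 4 4
nums[mid]=4=4: mid=9
end: lo=4, hi=8; nums = 2 3 2 3 4 4 4 4 4

2 3 2 3 4 4 4 4 4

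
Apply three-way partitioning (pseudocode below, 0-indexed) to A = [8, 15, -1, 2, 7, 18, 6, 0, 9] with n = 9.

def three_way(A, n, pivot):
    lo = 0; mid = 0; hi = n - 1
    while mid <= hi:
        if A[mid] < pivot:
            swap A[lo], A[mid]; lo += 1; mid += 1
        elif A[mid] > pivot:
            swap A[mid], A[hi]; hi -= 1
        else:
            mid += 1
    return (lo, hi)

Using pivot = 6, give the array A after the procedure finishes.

lo=0 mid=0 hi=8
8>6: swap(0,8), hi=7 ⇒ [9, 15, -1, 2, 7, 18, 6, 0, 8]
9>6: swap(0,7), hi=6 ⇒ [0, 15, -1, 2, 7, 18, 6, 9, 8]
0<6: swap(0,0), lo=1 mid=1 ⇒ [0, 15, -1, 2, 7, 18, 6, 9, 8]
15>6: swap(1,6), hi=5 ⇒ [0, 6, -1, 2, 7, 18, 15, 9, 8]
6=6: mid=2
-1<6: swap(1,2), lo=2 mid=3 ⇒ [0, -1, 6, 2, 7, 18, 15, 9, 8]
2<6: swap(2,3), lo=3 mid=4 ⇒ [0, -1, 2, 6, 7, 18, 15, 9, 8]
7>6: swap(4,5), hi=4 ⇒ [0, -1, 2, 6, 18, 7, 15, 9, 8]
18>6: swap(4,4), hi=3 ⇒ [0, -1, 2, 6, 18, 7, 15, 9, 8]
done. lo=3 hi=3; A=[0, -1, 2, 6, 18, 7, 15, 9, 8]

[0, -1, 2, 6, 18, 7, 15, 9, 8]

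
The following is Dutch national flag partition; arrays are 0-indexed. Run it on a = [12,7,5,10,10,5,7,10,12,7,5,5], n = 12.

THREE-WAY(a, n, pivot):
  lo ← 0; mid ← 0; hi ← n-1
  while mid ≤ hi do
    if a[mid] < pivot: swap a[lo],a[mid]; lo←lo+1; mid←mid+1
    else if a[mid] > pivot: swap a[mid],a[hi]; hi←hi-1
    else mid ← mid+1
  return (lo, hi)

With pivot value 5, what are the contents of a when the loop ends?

lo=0 mid=0 hi=11
12>5: swap(0,11), hi=10 ⇒ [5,7,5,10,10,5,7,10,12,7,5,12]
5=5: mid=1
7>5: swap(1,10), hi=9 ⇒ [5,5,5,10,10,5,7,10,12,7,7,12]
5=5: mid=2
5=5: mid=3
10>5: swap(3,9), hi=8 ⇒ [5,5,5,7,10,5,7,10,12,10,7,12]
7>5: swap(3,8), hi=7 ⇒ [5,5,5,12,10,5,7,10,7,10,7,12]
12>5: swap(3,7), hi=6 ⇒ [5,5,5,10,10,5,7,12,7,10,7,12]
10>5: swap(3,6), hi=5 ⇒ [5,5,5,7,10,5,10,12,7,10,7,12]
7>5: swap(3,5), hi=4 ⇒ [5,5,5,5,10,7,10,12,7,10,7,12]
5=5: mid=4
10>5: swap(4,4), hi=3 ⇒ [5,5,5,5,10,7,10,12,7,10,7,12]
done. lo=0 hi=3; a=[5,5,5,5,10,7,10,12,7,10,7,12]

[5,5,5,5,10,7,10,12,7,10,7,12]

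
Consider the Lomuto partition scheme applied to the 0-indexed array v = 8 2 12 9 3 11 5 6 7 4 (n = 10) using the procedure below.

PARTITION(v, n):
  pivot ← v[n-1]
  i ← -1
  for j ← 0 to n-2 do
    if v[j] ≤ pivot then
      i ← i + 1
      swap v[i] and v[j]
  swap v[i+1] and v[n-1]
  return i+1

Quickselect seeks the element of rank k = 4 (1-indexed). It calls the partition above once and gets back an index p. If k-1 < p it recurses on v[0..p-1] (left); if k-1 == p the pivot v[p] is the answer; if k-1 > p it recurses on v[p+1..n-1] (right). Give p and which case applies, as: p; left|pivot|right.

pivot = v[9] = 4; i = -1
j=0: v[0]=8 > 4 → no swap
j=1: v[1]=2 ≤ 4 → i=0, swap v[0],v[1] → 2 8 12 9 3 11 5 6 7 4
j=2: v[2]=12 > 4 → no swap
j=3: v[3]=9 > 4 → no swap
j=4: v[4]=3 ≤ 4 → i=1, swap v[1],v[4] → 2 3 12 9 8 11 5 6 7 4
j=5: v[5]=11 > 4 → no swap
j=6: v[6]=5 > 4 → no swap
j=7: v[7]=6 > 4 → no swap
j=8: v[8]=7 > 4 → no swap
final swap v[2],v[9] → 2 3 4 9 8 11 5 6 7 12; return 2
p = 2; k-1 = 3 > 2 ⇒ right

2; right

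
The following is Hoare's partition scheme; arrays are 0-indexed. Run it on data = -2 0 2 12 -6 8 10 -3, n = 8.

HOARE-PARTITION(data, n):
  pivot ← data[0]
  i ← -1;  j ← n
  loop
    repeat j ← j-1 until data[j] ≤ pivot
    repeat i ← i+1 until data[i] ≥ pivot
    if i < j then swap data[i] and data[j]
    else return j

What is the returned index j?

pivot = data[0] = -2; i = -1, j = 8
j→7 (data[7]=-3≤-2), i→0 (data[0]=-2≥-2); i<j, swap → -3 0 2 12 -6 8 10 -2
j→4 (data[4]=-6≤-2), i→1 (data[1]=0≥-2); i<j, swap → -3 -6 2 12 0 8 10 -2
j→1, i→2; i≥j, return j=1. data = -3 -6 2 12 0 8 10 -2

1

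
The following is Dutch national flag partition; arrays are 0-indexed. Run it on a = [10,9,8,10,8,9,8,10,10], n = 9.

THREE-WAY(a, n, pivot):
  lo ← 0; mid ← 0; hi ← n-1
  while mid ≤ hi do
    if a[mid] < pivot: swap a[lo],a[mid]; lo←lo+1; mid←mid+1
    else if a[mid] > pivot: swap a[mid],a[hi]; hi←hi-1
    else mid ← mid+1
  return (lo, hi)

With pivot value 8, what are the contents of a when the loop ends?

pivot = 8; lo=0, mid=0, hi=8
a[mid]=10>8: swap a[0],a[8]; hi=7 → [10,9,8,10,8,9,8,10,10]
a[mid]=10>8: swap a[0],a[7]; hi=6 → [10,9,8,10,8,9,8,10,10]
a[mid]=10>8: swap a[0],a[6]; hi=5 → [8,9,8,10,8,9,10,10,10]
a[mid]=8=8: mid=1
a[mid]=9>8: swap a[1],a[5]; hi=4 → [8,9,8,10,8,9,10,10,10]
a[mid]=9>8: swap a[1],a[4]; hi=3 → [8,8,8,10,9,9,10,10,10]
a[mid]=8=8: mid=2
a[mid]=8=8: mid=3
a[mid]=10>8: swap a[3],a[3]; hi=2 → [8,8,8,10,9,9,10,10,10]
end: lo=0, hi=2; a = [8,8,8,10,9,9,10,10,10]

[8,8,8,10,9,9,10,10,10]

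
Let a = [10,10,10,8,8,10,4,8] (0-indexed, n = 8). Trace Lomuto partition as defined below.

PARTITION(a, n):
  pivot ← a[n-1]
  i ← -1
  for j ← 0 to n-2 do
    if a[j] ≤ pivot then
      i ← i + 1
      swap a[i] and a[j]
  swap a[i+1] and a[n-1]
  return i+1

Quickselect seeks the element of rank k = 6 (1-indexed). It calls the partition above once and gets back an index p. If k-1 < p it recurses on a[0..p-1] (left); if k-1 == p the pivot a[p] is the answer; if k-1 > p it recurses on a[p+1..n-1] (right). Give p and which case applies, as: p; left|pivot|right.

3; right

pivot = a[7] = 8; i = -1
j=0: a[0]=10 > 8 → no swap
j=1: a[1]=10 > 8 → no swap
j=2: a[2]=10 > 8 → no swap
j=3: a[3]=8 ≤ 8 → i=0, swap a[0],a[3] → [8,10,10,10,8,10,4,8]
j=4: a[4]=8 ≤ 8 → i=1, swap a[1],a[4] → [8,8,10,10,10,10,4,8]
j=5: a[5]=10 > 8 → no swap
j=6: a[6]=4 ≤ 8 → i=2, swap a[2],a[6] → [8,8,4,10,10,10,10,8]
final swap a[3],a[7] → [8,8,4,8,10,10,10,10]; return 3
p = 3; k-1 = 5 > 3 ⇒ right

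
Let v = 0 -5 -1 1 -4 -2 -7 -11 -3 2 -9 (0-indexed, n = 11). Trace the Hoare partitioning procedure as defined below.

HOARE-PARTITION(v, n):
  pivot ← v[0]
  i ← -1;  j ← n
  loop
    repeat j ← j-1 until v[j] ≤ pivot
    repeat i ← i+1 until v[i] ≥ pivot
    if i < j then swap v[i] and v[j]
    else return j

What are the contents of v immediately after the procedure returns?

-9 -5 -1 -3 -4 -2 -7 -11 1 2 0

pivot=0
j stops at 10 (-9), i stops at 0 (0); swap ⇒ -9 -5 -1 1 -4 -2 -7 -11 -3 2 0
j stops at 8 (-3), i stops at 3 (1); swap ⇒ -9 -5 -1 -3 -4 -2 -7 -11 1 2 0
j stops at 7, i stops at 8; i≥j ⇒ return 7. v=-9 -5 -1 -3 -4 -2 -7 -11 1 2 0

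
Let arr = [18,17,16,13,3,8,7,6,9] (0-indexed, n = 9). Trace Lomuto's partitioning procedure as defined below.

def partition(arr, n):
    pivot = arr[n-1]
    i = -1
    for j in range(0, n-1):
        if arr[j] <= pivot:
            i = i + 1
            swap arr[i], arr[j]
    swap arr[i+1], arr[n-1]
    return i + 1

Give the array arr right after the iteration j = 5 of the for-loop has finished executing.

pivot = arr[8] = 9; i = -1
j=0: arr[0]=18 > 9 → no swap
j=1: arr[1]=17 > 9 → no swap
j=2: arr[2]=16 > 9 → no swap
j=3: arr[3]=13 > 9 → no swap
j=4: arr[4]=3 ≤ 9 → i=0, swap arr[0],arr[4] → [3,17,16,13,18,8,7,6,9]
j=5: arr[5]=8 ≤ 9 → i=1, swap arr[1],arr[5] → [3,8,16,13,18,17,7,6,9]
(after j=5) arr = [3,8,16,13,18,17,7,6,9]

[3,8,16,13,18,17,7,6,9]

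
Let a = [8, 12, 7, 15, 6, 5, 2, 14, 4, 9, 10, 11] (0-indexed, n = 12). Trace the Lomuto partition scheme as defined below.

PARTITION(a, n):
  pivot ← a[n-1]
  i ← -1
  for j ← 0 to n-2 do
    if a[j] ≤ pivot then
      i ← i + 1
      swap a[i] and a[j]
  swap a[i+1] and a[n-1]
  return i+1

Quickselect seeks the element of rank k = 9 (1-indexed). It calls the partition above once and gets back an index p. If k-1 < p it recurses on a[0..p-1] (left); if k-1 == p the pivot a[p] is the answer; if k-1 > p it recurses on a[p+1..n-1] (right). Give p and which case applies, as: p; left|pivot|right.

pivot=11, i=-1
j=0: 8≤11, i=0, swap(0,0) ⇒ [8, 12, 7, 15, 6, 5, 2, 14, 4, 9, 10, 11]
j=1: 12>11, skip
j=2: 7≤11, i=1, swap(1,2) ⇒ [8, 7, 12, 15, 6, 5, 2, 14, 4, 9, 10, 11]
j=3: 15>11, skip
j=4: 6≤11, i=2, swap(2,4) ⇒ [8, 7, 6, 15, 12, 5, 2, 14, 4, 9, 10, 11]
j=5: 5≤11, i=3, swap(3,5) ⇒ [8, 7, 6, 5, 12, 15, 2, 14, 4, 9, 10, 11]
j=6: 2≤11, i=4, swap(4,6) ⇒ [8, 7, 6, 5, 2, 15, 12, 14, 4, 9, 10, 11]
j=7: 14>11, skip
j=8: 4≤11, i=5, swap(5,8) ⇒ [8, 7, 6, 5, 2, 4, 12, 14, 15, 9, 10, 11]
j=9: 9≤11, i=6, swap(6,9) ⇒ [8, 7, 6, 5, 2, 4, 9, 14, 15, 12, 10, 11]
j=10: 10≤11, i=7, swap(7,10) ⇒ [8, 7, 6, 5, 2, 4, 9, 10, 15, 12, 14, 11]
swap(8,11) ⇒ [8, 7, 6, 5, 2, 4, 9, 10, 11, 12, 14, 15]; return 8
p = 8; k-1 = 8 == 8 ⇒ pivot

8; pivot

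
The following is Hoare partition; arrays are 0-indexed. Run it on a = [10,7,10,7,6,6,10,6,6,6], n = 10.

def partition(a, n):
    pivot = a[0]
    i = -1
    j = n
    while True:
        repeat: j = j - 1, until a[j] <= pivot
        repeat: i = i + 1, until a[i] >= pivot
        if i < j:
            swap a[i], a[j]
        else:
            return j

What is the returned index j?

pivot=10
j stops at 9 (6), i stops at 0 (10); swap ⇒ [6,7,10,7,6,6,10,6,6,10]
j stops at 8 (6), i stops at 2 (10); swap ⇒ [6,7,6,7,6,6,10,6,10,10]
j stops at 7 (6), i stops at 6 (10); swap ⇒ [6,7,6,7,6,6,6,10,10,10]
j stops at 6, i stops at 7; i≥j ⇒ return 6. a=[6,7,6,7,6,6,6,10,10,10]

6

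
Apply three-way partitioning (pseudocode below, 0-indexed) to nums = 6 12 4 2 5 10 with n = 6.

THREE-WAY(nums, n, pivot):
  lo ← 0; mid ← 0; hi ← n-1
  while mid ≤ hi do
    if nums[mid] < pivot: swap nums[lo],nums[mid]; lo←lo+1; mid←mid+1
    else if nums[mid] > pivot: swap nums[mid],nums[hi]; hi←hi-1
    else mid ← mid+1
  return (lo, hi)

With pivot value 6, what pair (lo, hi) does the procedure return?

(3, 3)

lo=0 mid=0 hi=5
6=6: mid=1
12>6: swap(1,5), hi=4 ⇒ 6 10 4 2 5 12
10>6: swap(1,4), hi=3 ⇒ 6 5 4 2 10 12
5<6: swap(0,1), lo=1 mid=2 ⇒ 5 6 4 2 10 12
4<6: swap(1,2), lo=2 mid=3 ⇒ 5 4 6 2 10 12
2<6: swap(2,3), lo=3 mid=4 ⇒ 5 4 2 6 10 12
done. lo=3 hi=3; nums=5 4 2 6 10 12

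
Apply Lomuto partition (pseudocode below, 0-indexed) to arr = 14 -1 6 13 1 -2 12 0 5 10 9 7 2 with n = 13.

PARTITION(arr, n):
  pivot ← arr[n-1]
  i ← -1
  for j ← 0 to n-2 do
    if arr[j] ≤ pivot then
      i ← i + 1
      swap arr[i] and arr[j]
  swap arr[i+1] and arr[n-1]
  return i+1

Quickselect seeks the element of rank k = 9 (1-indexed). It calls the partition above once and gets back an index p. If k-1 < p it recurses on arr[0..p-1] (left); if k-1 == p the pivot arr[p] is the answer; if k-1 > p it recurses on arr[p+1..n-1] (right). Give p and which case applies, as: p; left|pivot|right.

4; right

pivot = arr[12] = 2; i = -1
j=0: arr[0]=14 > 2 → no swap
j=1: arr[1]=-1 ≤ 2 → i=0, swap arr[0],arr[1] → -1 14 6 13 1 -2 12 0 5 10 9 7 2
j=2: arr[2]=6 > 2 → no swap
j=3: arr[3]=13 > 2 → no swap
j=4: arr[4]=1 ≤ 2 → i=1, swap arr[1],arr[4] → -1 1 6 13 14 -2 12 0 5 10 9 7 2
j=5: arr[5]=-2 ≤ 2 → i=2, swap arr[2],arr[5] → -1 1 -2 13 14 6 12 0 5 10 9 7 2
j=6: arr[6]=12 > 2 → no swap
j=7: arr[7]=0 ≤ 2 → i=3, swap arr[3],arr[7] → -1 1 -2 0 14 6 12 13 5 10 9 7 2
j=8: arr[8]=5 > 2 → no swap
j=9: arr[9]=10 > 2 → no swap
j=10: arr[10]=9 > 2 → no swap
j=11: arr[11]=7 > 2 → no swap
final swap arr[4],arr[12] → -1 1 -2 0 2 6 12 13 5 10 9 7 14; return 4
p = 4; k-1 = 8 > 4 ⇒ right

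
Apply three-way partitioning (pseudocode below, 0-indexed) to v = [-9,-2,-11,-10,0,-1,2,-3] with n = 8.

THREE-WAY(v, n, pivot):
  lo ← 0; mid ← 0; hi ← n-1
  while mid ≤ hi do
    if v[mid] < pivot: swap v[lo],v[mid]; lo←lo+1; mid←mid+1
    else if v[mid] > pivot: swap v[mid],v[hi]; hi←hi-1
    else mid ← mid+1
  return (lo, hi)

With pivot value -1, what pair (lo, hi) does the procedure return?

(5, 5)

lo=0 mid=0 hi=7
-9<-1: swap(0,0), lo=1 mid=1 ⇒ [-9,-2,-11,-10,0,-1,2,-3]
-2<-1: swap(1,1), lo=2 mid=2 ⇒ [-9,-2,-11,-10,0,-1,2,-3]
-11<-1: swap(2,2), lo=3 mid=3 ⇒ [-9,-2,-11,-10,0,-1,2,-3]
-10<-1: swap(3,3), lo=4 mid=4 ⇒ [-9,-2,-11,-10,0,-1,2,-3]
0>-1: swap(4,7), hi=6 ⇒ [-9,-2,-11,-10,-3,-1,2,0]
-3<-1: swap(4,4), lo=5 mid=5 ⇒ [-9,-2,-11,-10,-3,-1,2,0]
-1=-1: mid=6
2>-1: swap(6,6), hi=5 ⇒ [-9,-2,-11,-10,-3,-1,2,0]
done. lo=5 hi=5; v=[-9,-2,-11,-10,-3,-1,2,0]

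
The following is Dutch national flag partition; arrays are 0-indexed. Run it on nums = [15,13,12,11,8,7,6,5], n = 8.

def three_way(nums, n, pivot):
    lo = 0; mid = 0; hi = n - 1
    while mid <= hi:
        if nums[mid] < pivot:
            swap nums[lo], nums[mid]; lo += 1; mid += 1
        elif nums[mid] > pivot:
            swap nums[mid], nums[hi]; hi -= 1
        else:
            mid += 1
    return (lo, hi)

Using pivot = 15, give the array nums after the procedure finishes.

pivot = 15; lo=0, mid=0, hi=7
nums[mid]=15=15: mid=1
nums[mid]=13<15: swap nums[0],nums[1]; lo=1,mid=2 → [13,15,12,11,8,7,6,5]
nums[mid]=12<15: swap nums[1],nums[2]; lo=2,mid=3 → [13,12,15,11,8,7,6,5]
nums[mid]=11<15: swap nums[2],nums[3]; lo=3,mid=4 → [13,12,11,15,8,7,6,5]
nums[mid]=8<15: swap nums[3],nums[4]; lo=4,mid=5 → [13,12,11,8,15,7,6,5]
nums[mid]=7<15: swap nums[4],nums[5]; lo=5,mid=6 → [13,12,11,8,7,15,6,5]
nums[mid]=6<15: swap nums[5],nums[6]; lo=6,mid=7 → [13,12,11,8,7,6,15,5]
nums[mid]=5<15: swap nums[6],nums[7]; lo=7,mid=8 → [13,12,11,8,7,6,5,15]
end: lo=7, hi=7; nums = [13,12,11,8,7,6,5,15]

[13,12,11,8,7,6,5,15]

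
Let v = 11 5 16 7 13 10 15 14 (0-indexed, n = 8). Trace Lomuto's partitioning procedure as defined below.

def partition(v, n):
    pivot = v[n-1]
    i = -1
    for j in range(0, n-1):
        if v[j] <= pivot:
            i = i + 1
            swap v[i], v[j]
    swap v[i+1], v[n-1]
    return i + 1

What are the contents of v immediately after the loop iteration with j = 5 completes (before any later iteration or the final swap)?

11 5 7 13 10 16 15 14

pivot=14, i=-1
j=0: 11≤14, i=0, swap(0,0) ⇒ 11 5 16 7 13 10 15 14
j=1: 5≤14, i=1, swap(1,1) ⇒ 11 5 16 7 13 10 15 14
j=2: 16>14, skip
j=3: 7≤14, i=2, swap(2,3) ⇒ 11 5 7 16 13 10 15 14
j=4: 13≤14, i=3, swap(3,4) ⇒ 11 5 7 13 16 10 15 14
j=5: 10≤14, i=4, swap(4,5) ⇒ 11 5 7 13 10 16 15 14
(after j=5) v = 11 5 7 13 10 16 15 14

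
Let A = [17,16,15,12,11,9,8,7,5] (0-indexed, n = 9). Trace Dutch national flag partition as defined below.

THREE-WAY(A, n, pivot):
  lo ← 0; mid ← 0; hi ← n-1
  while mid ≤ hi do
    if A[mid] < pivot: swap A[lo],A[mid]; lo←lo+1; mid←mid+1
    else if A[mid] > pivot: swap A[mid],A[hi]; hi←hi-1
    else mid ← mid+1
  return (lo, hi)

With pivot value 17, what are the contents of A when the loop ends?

[16,15,12,11,9,8,7,5,17]

pivot = 17; lo=0, mid=0, hi=8
A[mid]=17=17: mid=1
A[mid]=16<17: swap A[0],A[1]; lo=1,mid=2 → [16,17,15,12,11,9,8,7,5]
A[mid]=15<17: swap A[1],A[2]; lo=2,mid=3 → [16,15,17,12,11,9,8,7,5]
A[mid]=12<17: swap A[2],A[3]; lo=3,mid=4 → [16,15,12,17,11,9,8,7,5]
A[mid]=11<17: swap A[3],A[4]; lo=4,mid=5 → [16,15,12,11,17,9,8,7,5]
A[mid]=9<17: swap A[4],A[5]; lo=5,mid=6 → [16,15,12,11,9,17,8,7,5]
A[mid]=8<17: swap A[5],A[6]; lo=6,mid=7 → [16,15,12,11,9,8,17,7,5]
A[mid]=7<17: swap A[6],A[7]; lo=7,mid=8 → [16,15,12,11,9,8,7,17,5]
A[mid]=5<17: swap A[7],A[8]; lo=8,mid=9 → [16,15,12,11,9,8,7,5,17]
end: lo=8, hi=8; A = [16,15,12,11,9,8,7,5,17]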